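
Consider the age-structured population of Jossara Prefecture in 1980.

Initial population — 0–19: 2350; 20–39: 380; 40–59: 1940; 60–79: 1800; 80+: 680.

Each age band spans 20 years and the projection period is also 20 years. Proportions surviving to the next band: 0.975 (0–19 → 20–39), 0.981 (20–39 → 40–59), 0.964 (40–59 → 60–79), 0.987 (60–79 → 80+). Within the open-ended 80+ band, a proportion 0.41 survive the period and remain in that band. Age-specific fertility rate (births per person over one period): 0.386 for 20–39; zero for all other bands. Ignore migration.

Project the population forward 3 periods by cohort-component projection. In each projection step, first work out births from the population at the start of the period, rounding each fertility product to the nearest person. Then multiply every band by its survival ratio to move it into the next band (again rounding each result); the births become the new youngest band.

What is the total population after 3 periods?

Call the groups 1 to 5, youngest first.
[period 1]
Births: 380 × 0.386 = 147
Group 2: 2350 × 0.975 = 2291
Group 3: 380 × 0.981 = 373
Group 4: 1940 × 0.964 = 1870
Group 5: 1800 × 0.987 + 680 × 0.41 = 1777 + 279 = 2056
Giving 147 / 2291 / 373 / 1870 / 2056.
[period 2]
Births: 2291 × 0.386 = 884
Group 2: 147 × 0.975 = 143
Group 3: 2291 × 0.981 = 2247
Group 4: 373 × 0.964 = 360
Group 5: 1870 × 0.987 + 2056 × 0.41 = 1846 + 843 = 2689
Giving 884 / 143 / 2247 / 360 / 2689.
[period 3]
Births: 143 × 0.386 = 55
Group 2: 884 × 0.975 = 862
Group 3: 143 × 0.981 = 140
Group 4: 2247 × 0.964 = 2166
Group 5: 360 × 0.987 + 2689 × 0.41 = 355 + 1102 = 1457
Giving 55 / 862 / 140 / 2166 / 1457.
Total after period 3: 55 + 862 + 140 + 2166 + 1457 = 4680

4680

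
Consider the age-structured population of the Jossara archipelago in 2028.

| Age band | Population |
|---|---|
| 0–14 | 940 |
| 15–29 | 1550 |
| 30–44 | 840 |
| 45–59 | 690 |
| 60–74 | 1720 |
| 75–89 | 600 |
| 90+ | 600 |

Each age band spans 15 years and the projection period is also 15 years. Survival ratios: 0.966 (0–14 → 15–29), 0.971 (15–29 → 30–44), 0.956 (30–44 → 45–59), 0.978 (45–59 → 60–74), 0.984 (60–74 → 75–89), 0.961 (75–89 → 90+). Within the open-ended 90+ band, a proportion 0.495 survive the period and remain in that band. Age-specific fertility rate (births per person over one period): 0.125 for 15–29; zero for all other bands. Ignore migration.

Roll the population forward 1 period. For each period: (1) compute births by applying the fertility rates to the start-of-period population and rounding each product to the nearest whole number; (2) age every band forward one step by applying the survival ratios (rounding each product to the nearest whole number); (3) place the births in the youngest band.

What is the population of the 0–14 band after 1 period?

Call the groups 1 to 7, youngest first.
[period 1]
Births: 1550 * 0.125 = 194
Group 2: 940 * 0.966 = 908
Group 3: 1550 * 0.971 = 1505
Group 4: 840 * 0.956 = 803
Group 5: 690 * 0.978 = 675
Group 6: 1720 * 0.984 = 1692
Group 7: 600 * 0.961 + 600 * 0.495 = 577 + 297 = 874
Population now: 0–14=194, 15–29=908, 30–44=1505, 45–59=803, 60–74=675, 75–89=1692, 90+=874

194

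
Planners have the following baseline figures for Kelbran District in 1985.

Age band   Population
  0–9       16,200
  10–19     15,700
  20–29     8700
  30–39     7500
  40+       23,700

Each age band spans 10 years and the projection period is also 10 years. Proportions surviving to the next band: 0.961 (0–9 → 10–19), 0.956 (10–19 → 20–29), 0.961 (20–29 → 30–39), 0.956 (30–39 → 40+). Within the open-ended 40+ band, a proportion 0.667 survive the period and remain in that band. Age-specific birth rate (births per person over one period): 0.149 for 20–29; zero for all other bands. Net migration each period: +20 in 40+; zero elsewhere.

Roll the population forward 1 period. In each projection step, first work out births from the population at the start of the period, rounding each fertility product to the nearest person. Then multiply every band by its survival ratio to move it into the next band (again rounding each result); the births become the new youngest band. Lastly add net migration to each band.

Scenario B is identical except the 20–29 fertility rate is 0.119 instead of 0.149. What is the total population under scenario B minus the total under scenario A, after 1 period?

Let band 1 be 0–9 through band 5 = 40+.
[period 1]
Births: 8700 × 0.149 = 1296
Band 2: 16200 × 0.961 = 15568
Band 3: 15700 × 0.956 = 15009
Band 4: 8700 × 0.961 = 8361
Band 5: 7500 × 0.956 + 23700 × 0.667 = 7170 + 15808 = 22978
Net migration: Band 5 + 20 → 22998
→ [1296, 15568, 15009, 8361, 22998]
Scenario A total after 1 period: 63232
Scenario B projection —
[period 1]
Births: 8700 × 0.119 = 1035
Band 2: 16200 × 0.961 = 15568
Band 3: 15700 × 0.956 = 15009
Band 4: 8700 × 0.961 = 8361
Band 5: 7500 × 0.956 + 23700 × 0.667 = 7170 + 15808 = 22978
Net migration: Band 5 + 20 → 22998
→ [1035, 15568, 15009, 8361, 22998]
Scenario B total after 1 period: 62971
Difference B − A = 62971 − 63232 = -261

-261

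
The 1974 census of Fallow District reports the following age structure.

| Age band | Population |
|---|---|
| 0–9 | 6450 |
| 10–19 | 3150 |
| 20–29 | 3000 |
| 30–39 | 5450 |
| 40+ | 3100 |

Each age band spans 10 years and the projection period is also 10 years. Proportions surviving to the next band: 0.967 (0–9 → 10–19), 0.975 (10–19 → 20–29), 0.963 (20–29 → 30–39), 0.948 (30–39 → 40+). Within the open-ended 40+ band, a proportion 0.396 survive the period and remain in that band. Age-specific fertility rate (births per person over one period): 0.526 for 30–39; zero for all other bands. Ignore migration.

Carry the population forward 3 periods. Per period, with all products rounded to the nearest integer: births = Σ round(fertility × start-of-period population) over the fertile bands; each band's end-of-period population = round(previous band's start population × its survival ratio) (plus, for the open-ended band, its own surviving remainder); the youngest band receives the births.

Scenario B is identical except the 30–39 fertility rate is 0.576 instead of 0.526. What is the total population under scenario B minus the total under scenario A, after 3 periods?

543

Period 1:
Births: 5450 * 0.526 = 2867
10–19: 6450 * 0.967 = 6237
20–29: 3150 * 0.975 = 3071
30–39: 3000 * 0.963 = 2889
40+: 5450 * 0.948 + 3100 * 0.396 = 5167 + 1228 = 6395
Giving 2867 / 6237 / 3071 / 2889 / 6395.
Period 2:
Births: 2889 * 0.526 = 1520
10–19: 2867 * 0.967 = 2772
20–29: 6237 * 0.975 = 6081
30–39: 3071 * 0.963 = 2957
40+: 2889 * 0.948 + 6395 * 0.396 = 2739 + 2532 = 5271
Giving 1520 / 2772 / 6081 / 2957 / 5271.
Period 3:
Births: 2957 * 0.526 = 1555
10–19: 1520 * 0.967 = 1470
20–29: 2772 * 0.975 = 2703
30–39: 6081 * 0.963 = 5856
40+: 2957 * 0.948 + 5271 * 0.396 = 2803 + 2087 = 4890
Giving 1555 / 1470 / 2703 / 5856 / 4890.
Scenario A total after 3 periods: 16474
Scenario B projection —
Period 1:
Births: 5450 * 0.576 = 3139
10–19: 6450 * 0.967 = 6237
20–29: 3150 * 0.975 = 3071
30–39: 3000 * 0.963 = 2889
40+: 5450 * 0.948 + 3100 * 0.396 = 5167 + 1228 = 6395
Giving 3139 / 6237 / 3071 / 2889 / 6395.
Period 2:
Births: 2889 * 0.576 = 1664
10–19: 3139 * 0.967 = 3035
20–29: 6237 * 0.975 = 6081
30–39: 3071 * 0.963 = 2957
40+: 2889 * 0.948 + 6395 * 0.396 = 2739 + 2532 = 5271
Giving 1664 / 3035 / 6081 / 2957 / 5271.
Period 3:
Births: 2957 * 0.576 = 1703
10–19: 1664 * 0.967 = 1609
20–29: 3035 * 0.975 = 2959
30–39: 6081 * 0.963 = 5856
40+: 2957 * 0.948 + 5271 * 0.396 = 2803 + 2087 = 4890
Giving 1703 / 1609 / 2959 / 5856 / 4890.
Scenario B total after 3 periods: 17017
Difference B − A = 17017 − 16474 = 543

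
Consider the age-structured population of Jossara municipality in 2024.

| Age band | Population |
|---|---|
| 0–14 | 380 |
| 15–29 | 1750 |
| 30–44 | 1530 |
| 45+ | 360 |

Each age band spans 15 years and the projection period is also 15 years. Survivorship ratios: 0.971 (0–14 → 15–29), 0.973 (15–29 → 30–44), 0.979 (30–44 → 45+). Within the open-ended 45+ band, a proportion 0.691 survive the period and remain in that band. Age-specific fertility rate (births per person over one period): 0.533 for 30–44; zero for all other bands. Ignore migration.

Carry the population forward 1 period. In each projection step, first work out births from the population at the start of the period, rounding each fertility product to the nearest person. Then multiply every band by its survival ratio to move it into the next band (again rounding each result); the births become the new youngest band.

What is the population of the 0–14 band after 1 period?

815

After projecting period 1:
Births: 1530 * 0.533 = 815
15–29: 380 * 0.971 = 369
30–44: 1750 * 0.973 = 1703
45+: 1530 * 0.979 + 360 * 0.691 = 1498 + 249 = 1747
Giving 815 / 369 / 1703 / 1747.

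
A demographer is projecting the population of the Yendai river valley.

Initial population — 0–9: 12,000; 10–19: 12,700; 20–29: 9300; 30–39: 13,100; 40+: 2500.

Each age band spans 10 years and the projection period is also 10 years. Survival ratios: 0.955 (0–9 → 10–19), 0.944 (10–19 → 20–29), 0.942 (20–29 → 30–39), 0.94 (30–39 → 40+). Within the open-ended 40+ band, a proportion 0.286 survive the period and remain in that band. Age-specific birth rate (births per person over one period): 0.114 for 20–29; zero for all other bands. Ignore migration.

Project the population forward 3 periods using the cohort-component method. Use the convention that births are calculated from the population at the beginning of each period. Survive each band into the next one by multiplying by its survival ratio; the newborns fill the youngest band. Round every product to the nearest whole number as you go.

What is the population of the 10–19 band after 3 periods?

[period 1]
Births: 9300 × 0.114 = 1060
10–19: 12000 × 0.955 = 11460
20–29: 12700 × 0.944 = 11989
30–39: 9300 × 0.942 = 8761
40+: 13100 × 0.94 + 2500 × 0.286 = 12314 + 715 = 13029
Population now: 0–9=1060, 10–19=11460, 20–29=11989, 30–39=8761, 40+=13029
[period 2]
Births: 11989 × 0.114 = 1367
10–19: 1060 × 0.955 = 1012
20–29: 11460 × 0.944 = 10818
30–39: 11989 × 0.942 = 11294
40+: 8761 × 0.94 + 13029 × 0.286 = 8235 + 3726 = 11961
Population now: 0–9=1367, 10–19=1012, 20–29=10818, 30–39=11294, 40+=11961
[period 3]
Births: 10818 × 0.114 = 1233
10–19: 1367 × 0.955 = 1305
20–29: 1012 × 0.944 = 955
30–39: 10818 × 0.942 = 10191
40+: 11294 × 0.94 + 11961 × 0.286 = 10616 + 3421 = 14037
Population now: 0–9=1233, 10–19=1305, 20–29=955, 30–39=10191, 40+=14037

1305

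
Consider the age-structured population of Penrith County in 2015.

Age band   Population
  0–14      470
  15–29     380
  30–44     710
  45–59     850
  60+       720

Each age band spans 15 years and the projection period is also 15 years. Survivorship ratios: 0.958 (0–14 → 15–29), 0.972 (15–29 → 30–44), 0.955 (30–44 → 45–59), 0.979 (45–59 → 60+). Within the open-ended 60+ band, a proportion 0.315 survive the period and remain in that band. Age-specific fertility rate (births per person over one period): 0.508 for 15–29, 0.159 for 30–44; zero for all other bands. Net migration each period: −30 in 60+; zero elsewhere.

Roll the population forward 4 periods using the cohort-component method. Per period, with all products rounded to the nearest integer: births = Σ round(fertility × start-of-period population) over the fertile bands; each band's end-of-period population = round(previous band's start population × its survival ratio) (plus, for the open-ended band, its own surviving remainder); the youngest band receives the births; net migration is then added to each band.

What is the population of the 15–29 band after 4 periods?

209

[period 1]
Births: 380 × 0.508 = 193, 710 × 0.159 = 113 → total 306
15–29: 470 × 0.958 = 450
30–44: 380 × 0.972 = 369
45–59: 710 × 0.955 = 678
60+: 850 × 0.979 + 720 × 0.315 = 832 + 227 = 1059
Net migration: 60+ − 30 → 1029
Population now: 0–14=306, 15–29=450, 30–44=369, 45–59=678, 60+=1029
[period 2]
Births: 450 × 0.508 = 229, 369 × 0.159 = 59 → total 288
15–29: 306 × 0.958 = 293
30–44: 450 × 0.972 = 437
45–59: 369 × 0.955 = 352
60+: 678 × 0.979 + 1029 × 0.315 = 664 + 324 = 988
Net migration: 60+ − 30 → 958
Population now: 0–14=288, 15–29=293, 30–44=437, 45–59=352, 60+=958
[period 3]
Births: 293 × 0.508 = 149, 437 × 0.159 = 69 → total 218
15–29: 288 × 0.958 = 276
30–44: 293 × 0.972 = 285
45–59: 437 × 0.955 = 417
60+: 352 × 0.979 + 958 × 0.315 = 345 + 302 = 647
Net migration: 60+ − 30 → 617
Population now: 0–14=218, 15–29=276, 30–44=285, 45–59=417, 60+=617
[period 4]
Births: 276 × 0.508 = 140, 285 × 0.159 = 45 → total 185
15–29: 218 × 0.958 = 209
30–44: 276 × 0.972 = 268
45–59: 285 × 0.955 = 272
60+: 417 × 0.979 + 617 × 0.315 = 408 + 194 = 602
Net migration: 60+ − 30 → 572
Population now: 0–14=185, 15–29=209, 30–44=268, 45–59=272, 60+=572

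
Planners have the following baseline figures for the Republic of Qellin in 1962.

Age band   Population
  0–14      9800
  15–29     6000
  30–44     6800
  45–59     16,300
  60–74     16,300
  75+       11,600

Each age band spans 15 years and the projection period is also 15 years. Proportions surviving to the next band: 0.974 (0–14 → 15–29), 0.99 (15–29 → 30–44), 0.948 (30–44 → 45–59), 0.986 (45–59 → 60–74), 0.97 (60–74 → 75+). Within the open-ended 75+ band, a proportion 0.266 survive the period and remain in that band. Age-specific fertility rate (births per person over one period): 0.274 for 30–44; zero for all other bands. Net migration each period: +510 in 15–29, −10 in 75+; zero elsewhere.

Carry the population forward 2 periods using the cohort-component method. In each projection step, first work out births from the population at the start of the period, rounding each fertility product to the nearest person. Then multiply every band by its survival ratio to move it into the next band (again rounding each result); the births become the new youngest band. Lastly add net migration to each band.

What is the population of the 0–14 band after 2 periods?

1628

Let group 1 be 0–14 through group 6 = 75+.
Period 1:
Births: 6800 × 0.274 = 1863
Group 2: 9800 × 0.974 = 9545
Group 3: 6000 × 0.99 = 5940
Group 4: 6800 × 0.948 = 6446
Group 5: 16300 × 0.986 = 16072
Group 6: 16300 × 0.97 + 11600 × 0.266 = 15811 + 3086 = 18897
Net migration: Group 2 + 510 → 10055; Group 6 − 10 → 18887
Giving 1863 / 10055 / 5940 / 6446 / 16072 / 18887.
Period 2:
Births: 5940 × 0.274 = 1628
Group 2: 1863 × 0.974 = 1815
Group 3: 10055 × 0.99 = 9954
Group 4: 5940 × 0.948 = 5631
Group 5: 6446 × 0.986 = 6356
Group 6: 16072 × 0.97 + 18887 × 0.266 = 15590 + 5024 = 20614
Net migration: Group 2 + 510 → 2325; Group 6 − 10 → 20604
Giving 1628 / 2325 / 9954 / 5631 / 6356 / 20604.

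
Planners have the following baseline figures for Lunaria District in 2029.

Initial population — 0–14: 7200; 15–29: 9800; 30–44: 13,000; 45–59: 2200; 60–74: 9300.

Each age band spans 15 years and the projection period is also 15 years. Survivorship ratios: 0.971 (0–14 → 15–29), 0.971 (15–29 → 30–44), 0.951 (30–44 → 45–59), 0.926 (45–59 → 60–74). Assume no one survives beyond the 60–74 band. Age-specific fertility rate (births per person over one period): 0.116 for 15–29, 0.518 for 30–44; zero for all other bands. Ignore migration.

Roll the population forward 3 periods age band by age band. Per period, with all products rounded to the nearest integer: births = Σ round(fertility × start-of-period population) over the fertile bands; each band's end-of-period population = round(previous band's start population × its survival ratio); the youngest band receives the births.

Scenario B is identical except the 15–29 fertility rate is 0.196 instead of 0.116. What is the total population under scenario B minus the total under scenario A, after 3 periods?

2041

Let group 1 be 0–14 through group 5 = 60–74.
Period 1.
Births: 9800 * 0.116 = 1137 ; 13000 * 0.518 = 6734 ⇒ total 7871
Group 2: 7200 * 0.971 = 6991
Group 3: 9800 * 0.971 = 9516
Group 4: 13000 * 0.951 = 12363
Group 5: 2200 * 0.926 = 2037
→ [7871, 6991, 9516, 12363, 2037]
Period 2.
Births: 6991 * 0.116 = 811 ; 9516 * 0.518 = 4929 ⇒ total 5740
Group 2: 7871 * 0.971 = 7643
Group 3: 6991 * 0.971 = 6788
Group 4: 9516 * 0.951 = 9050
Group 5: 12363 * 0.926 = 11448
→ [5740, 7643, 6788, 9050, 11448]
Period 3.
Births: 7643 * 0.116 = 887 ; 6788 * 0.518 = 3516 ⇒ total 4403
Group 2: 5740 * 0.971 = 5574
Group 3: 7643 * 0.971 = 7421
Group 4: 6788 * 0.951 = 6455
Group 5: 9050 * 0.926 = 8380
→ [4403, 5574, 7421, 6455, 8380]
Scenario A total after 3 periods: 32233
Scenario B projection —
Period 1.
Births: 9800 * 0.196 = 1921 ; 13000 * 0.518 = 6734 ⇒ total 8655
Group 2: 7200 * 0.971 = 6991
Group 3: 9800 * 0.971 = 9516
Group 4: 13000 * 0.951 = 12363
Group 5: 2200 * 0.926 = 2037
→ [8655, 6991, 9516, 12363, 2037]
Period 2.
Births: 6991 * 0.196 = 1370 ; 9516 * 0.518 = 4929 ⇒ total 6299
Group 2: 8655 * 0.971 = 8404
Group 3: 6991 * 0.971 = 6788
Group 4: 9516 * 0.951 = 9050
Group 5: 12363 * 0.926 = 11448
→ [6299, 8404, 6788, 9050, 11448]
Period 3.
Births: 8404 * 0.196 = 1647 ; 6788 * 0.518 = 3516 ⇒ total 5163
Group 2: 6299 * 0.971 = 6116
Group 3: 8404 * 0.971 = 8160
Group 4: 6788 * 0.951 = 6455
Group 5: 9050 * 0.926 = 8380
→ [5163, 6116, 8160, 6455, 8380]
Scenario B total after 3 periods: 34274
Difference B − A = 34274 − 32233 = 2041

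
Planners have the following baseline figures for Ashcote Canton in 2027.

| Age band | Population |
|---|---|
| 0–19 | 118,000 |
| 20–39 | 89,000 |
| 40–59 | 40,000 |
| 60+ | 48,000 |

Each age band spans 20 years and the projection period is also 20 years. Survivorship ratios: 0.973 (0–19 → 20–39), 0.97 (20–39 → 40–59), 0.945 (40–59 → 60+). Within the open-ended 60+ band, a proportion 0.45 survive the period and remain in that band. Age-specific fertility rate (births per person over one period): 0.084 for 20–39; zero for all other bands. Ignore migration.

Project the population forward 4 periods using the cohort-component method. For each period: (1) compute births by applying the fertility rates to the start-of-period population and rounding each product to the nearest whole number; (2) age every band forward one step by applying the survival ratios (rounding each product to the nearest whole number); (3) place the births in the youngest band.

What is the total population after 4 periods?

86446

— Period 1 —
Births: 89000 × 0.084 = 7476
20–39: 118000 × 0.973 = 114814
40–59: 89000 × 0.97 = 86330
60+: 40000 × 0.945 + 48000 × 0.45 = 37800 + 21600 = 59400
→ [7476, 114814, 86330, 59400]
— Period 2 —
Births: 114814 × 0.084 = 9644
20–39: 7476 × 0.973 = 7274
40–59: 114814 × 0.97 = 111370
60+: 86330 × 0.945 + 59400 × 0.45 = 81582 + 26730 = 108312
→ [9644, 7274, 111370, 108312]
— Period 3 —
Births: 7274 × 0.084 = 611
20–39: 9644 × 0.973 = 9384
40–59: 7274 × 0.97 = 7056
60+: 111370 × 0.945 + 108312 × 0.45 = 105245 + 48740 = 153985
→ [611, 9384, 7056, 153985]
— Period 4 —
Births: 9384 × 0.084 = 788
20–39: 611 × 0.973 = 595
40–59: 9384 × 0.97 = 9102
60+: 7056 × 0.945 + 153985 × 0.45 = 6668 + 69293 = 75961
→ [788, 595, 9102, 75961]
Total after period 4: 788 + 595 + 9102 + 75961 = 86446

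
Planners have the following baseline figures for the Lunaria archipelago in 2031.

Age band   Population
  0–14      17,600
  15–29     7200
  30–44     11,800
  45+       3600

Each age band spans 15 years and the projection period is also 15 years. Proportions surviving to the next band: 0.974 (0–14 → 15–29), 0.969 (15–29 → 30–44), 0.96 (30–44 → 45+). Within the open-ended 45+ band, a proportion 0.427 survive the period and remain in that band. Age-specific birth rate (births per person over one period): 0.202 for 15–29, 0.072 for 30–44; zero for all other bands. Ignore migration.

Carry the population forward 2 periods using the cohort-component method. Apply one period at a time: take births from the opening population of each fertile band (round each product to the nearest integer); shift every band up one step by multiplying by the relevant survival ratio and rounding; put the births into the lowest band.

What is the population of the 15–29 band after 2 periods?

2244

Let band 1 be 0–14 through band 4 = 45+.
Period 1:
Births: 7200 × 0.202 = 1454  |  11800 × 0.072 = 850 — total 2304
Band 2: 17600 × 0.974 = 17142
Band 3: 7200 × 0.969 = 6977
Band 4: 11800 × 0.96 + 3600 × 0.427 = 11328 + 1537 = 12865
Giving 2304 / 17142 / 6977 / 12865.
Period 2:
Births: 17142 × 0.202 = 3463  |  6977 × 0.072 = 502 — total 3965
Band 2: 2304 × 0.974 = 2244
Band 3: 17142 × 0.969 = 16611
Band 4: 6977 × 0.96 + 12865 × 0.427 = 6698 + 5493 = 12191
Giving 3965 / 2244 / 16611 / 12191.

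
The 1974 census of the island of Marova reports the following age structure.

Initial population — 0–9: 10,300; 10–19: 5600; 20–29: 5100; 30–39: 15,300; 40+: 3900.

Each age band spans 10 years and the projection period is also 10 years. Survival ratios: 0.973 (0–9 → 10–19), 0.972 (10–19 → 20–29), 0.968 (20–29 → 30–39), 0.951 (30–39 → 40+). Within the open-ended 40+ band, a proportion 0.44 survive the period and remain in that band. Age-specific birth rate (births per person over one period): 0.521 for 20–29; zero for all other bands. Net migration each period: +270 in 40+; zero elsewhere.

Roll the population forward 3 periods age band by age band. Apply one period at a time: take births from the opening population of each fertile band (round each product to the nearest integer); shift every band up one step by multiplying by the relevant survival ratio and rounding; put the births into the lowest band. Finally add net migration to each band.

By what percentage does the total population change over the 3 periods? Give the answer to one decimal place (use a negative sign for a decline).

After projecting period 1:
Births: 5100 × 0.521 = 2657
10–19: 10300 × 0.973 = 10022
20–29: 5600 × 0.972 = 5443
30–39: 5100 × 0.968 = 4937
40+: 15300 × 0.951 + 3900 × 0.44 = 14550 + 1716 = 16266
Net migration: 40+ + 270 → 16536
→ [2657, 10022, 5443, 4937, 16536]
After projecting period 2:
Births: 5443 × 0.521 = 2836
10–19: 2657 × 0.973 = 2585
20–29: 10022 × 0.972 = 9741
30–39: 5443 × 0.968 = 5269
40+: 4937 × 0.951 + 16536 × 0.44 = 4695 + 7276 = 11971
Net migration: 40+ + 270 → 12241
→ [2836, 2585, 9741, 5269, 12241]
After projecting period 3:
Births: 9741 × 0.521 = 5075
10–19: 2836 × 0.973 = 2759
20–29: 2585 × 0.972 = 2513
30–39: 9741 × 0.968 = 9429
40+: 5269 × 0.951 + 12241 × 0.44 = 5011 + 5386 = 10397
Net migration: 40+ + 270 → 10667
→ [5075, 2759, 2513, 9429, 10667]
Total: 40200 → 30443; change = -9757; percentage change = -24.3%

-24.3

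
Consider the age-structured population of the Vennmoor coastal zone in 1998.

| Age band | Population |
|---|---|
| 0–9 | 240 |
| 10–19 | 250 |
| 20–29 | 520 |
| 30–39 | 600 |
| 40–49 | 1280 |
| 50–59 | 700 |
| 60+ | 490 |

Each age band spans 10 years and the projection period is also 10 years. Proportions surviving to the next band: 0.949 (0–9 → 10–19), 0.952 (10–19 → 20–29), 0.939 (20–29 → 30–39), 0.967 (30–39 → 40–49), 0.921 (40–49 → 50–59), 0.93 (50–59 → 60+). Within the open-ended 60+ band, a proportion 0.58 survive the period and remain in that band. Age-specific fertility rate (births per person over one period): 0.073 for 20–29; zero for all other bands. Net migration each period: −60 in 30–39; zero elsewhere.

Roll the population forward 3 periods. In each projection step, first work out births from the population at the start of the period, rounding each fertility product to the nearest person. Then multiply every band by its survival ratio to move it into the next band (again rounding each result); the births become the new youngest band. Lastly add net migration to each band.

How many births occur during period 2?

Numbering the bands 1..7 from youngest to oldest:
— Period 1 —
Births: 520 × 0.073 = 38
Band 2: 240 × 0.949 = 228
Band 3: 250 × 0.952 = 238
Band 4: 520 × 0.939 = 488
Band 5: 600 × 0.967 = 580
Band 6: 1280 × 0.921 = 1179
Band 7: 700 × 0.93 + 490 × 0.58 = 651 + 284 = 935
Net migration: Band 4 − 60 → 428
Giving 38 / 228 / 238 / 428 / 580 / 1179 / 935.
— Period 2 —
Births: 238 × 0.073 = 17
Band 2: 38 × 0.949 = 36
Band 3: 228 × 0.952 = 217
Band 4: 238 × 0.939 = 223
Band 5: 428 × 0.967 = 414
Band 6: 580 × 0.921 = 534
Band 7: 1179 × 0.93 + 935 × 0.58 = 1096 + 542 = 1638
Net migration: Band 4 − 60 → 163
Giving 17 / 36 / 217 / 163 / 414 / 534 / 1638.

17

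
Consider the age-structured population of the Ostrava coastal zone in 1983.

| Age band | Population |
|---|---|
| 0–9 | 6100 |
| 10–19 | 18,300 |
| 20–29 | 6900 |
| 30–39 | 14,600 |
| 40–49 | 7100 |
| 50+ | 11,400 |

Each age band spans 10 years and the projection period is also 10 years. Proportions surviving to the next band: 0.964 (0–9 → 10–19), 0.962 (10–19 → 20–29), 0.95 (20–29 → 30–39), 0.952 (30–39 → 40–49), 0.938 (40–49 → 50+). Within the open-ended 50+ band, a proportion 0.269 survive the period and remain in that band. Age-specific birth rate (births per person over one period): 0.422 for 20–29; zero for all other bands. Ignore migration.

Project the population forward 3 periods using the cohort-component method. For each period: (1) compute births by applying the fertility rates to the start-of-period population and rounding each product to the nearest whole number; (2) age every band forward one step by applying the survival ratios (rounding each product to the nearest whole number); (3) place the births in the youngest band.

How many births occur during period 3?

2387

Let band 1 be 0–9 through band 6 = 50+.
Period 1:
Births: 6900 × 0.422 = 2912
Band 2: 6100 × 0.964 = 5880
Band 3: 18300 × 0.962 = 17605
Band 4: 6900 × 0.95 = 6555
Band 5: 14600 × 0.952 = 13899
Band 6: 7100 × 0.938 + 11400 × 0.269 = 6660 + 3067 = 9727
Giving 2912 / 5880 / 17605 / 6555 / 13899 / 9727.
Period 2:
Births: 17605 × 0.422 = 7429
Band 2: 2912 × 0.964 = 2807
Band 3: 5880 × 0.962 = 5657
Band 4: 17605 × 0.95 = 16725
Band 5: 6555 × 0.952 = 6240
Band 6: 13899 × 0.938 + 9727 × 0.269 = 13037 + 2617 = 15654
Giving 7429 / 2807 / 5657 / 16725 / 6240 / 15654.
Period 3:
Births: 5657 × 0.422 = 2387
Band 2: 7429 × 0.964 = 7162
Band 3: 2807 × 0.962 = 2700
Band 4: 5657 × 0.95 = 5374
Band 5: 16725 × 0.952 = 15922
Band 6: 6240 × 0.938 + 15654 × 0.269 = 5853 + 4211 = 10064
Giving 2387 / 7162 / 2700 / 5374 / 15922 / 10064.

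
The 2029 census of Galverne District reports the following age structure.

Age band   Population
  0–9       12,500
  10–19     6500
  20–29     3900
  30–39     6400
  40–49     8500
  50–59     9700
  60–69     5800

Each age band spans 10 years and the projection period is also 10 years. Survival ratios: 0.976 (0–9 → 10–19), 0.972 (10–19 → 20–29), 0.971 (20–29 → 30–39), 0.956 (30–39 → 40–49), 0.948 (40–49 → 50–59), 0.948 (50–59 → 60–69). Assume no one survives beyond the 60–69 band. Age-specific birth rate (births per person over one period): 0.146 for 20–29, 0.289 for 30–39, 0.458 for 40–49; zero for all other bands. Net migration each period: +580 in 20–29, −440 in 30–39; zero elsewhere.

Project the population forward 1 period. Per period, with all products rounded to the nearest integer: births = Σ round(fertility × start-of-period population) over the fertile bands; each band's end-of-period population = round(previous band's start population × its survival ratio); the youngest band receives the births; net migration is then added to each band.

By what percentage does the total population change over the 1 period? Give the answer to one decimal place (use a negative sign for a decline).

Period 1:
Births: 3900 * 0.146 = 569, 6400 * 0.289 = 1850, 8500 * 0.458 = 3893 ⇒ total 6312
10–19: 12500 * 0.976 = 12200
20–29: 6500 * 0.972 = 6318
30–39: 3900 * 0.971 = 3787
40–49: 6400 * 0.956 = 6118
50–59: 8500 * 0.948 = 8058
60–69: 9700 * 0.948 = 9196
Net migration: 20–29 + 580 → 6898; 30–39 − 440 → 3347
Population now: 0–9=6312, 10–19=12200, 20–29=6898, 30–39=3347, 40–49=6118, 50–59=8058, 60–69=9196
Total: 53300 → 52129; change = -1171; percentage change = -2.2%

-2.2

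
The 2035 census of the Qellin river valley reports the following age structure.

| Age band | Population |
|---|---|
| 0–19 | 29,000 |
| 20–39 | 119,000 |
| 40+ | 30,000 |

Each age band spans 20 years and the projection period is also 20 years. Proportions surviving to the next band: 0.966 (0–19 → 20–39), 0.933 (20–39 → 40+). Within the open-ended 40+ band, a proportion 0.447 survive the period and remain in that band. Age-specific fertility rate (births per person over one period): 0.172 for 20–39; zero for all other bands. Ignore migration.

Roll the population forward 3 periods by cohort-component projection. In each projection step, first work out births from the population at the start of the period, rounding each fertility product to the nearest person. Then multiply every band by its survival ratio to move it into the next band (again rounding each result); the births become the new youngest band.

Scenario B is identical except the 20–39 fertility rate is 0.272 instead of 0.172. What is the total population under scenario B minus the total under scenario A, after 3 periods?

18536

[period 1]
Births: 119000 × 0.172 = 20468
20–39: 29000 × 0.966 = 28014
40+: 119000 × 0.933 + 30000 × 0.447 = 111027 + 13410 = 124437
→ [20468, 28014, 124437]
[period 2]
Births: 28014 × 0.172 = 4818
20–39: 20468 × 0.966 = 19772
40+: 28014 × 0.933 + 124437 × 0.447 = 26137 + 55623 = 81760
→ [4818, 19772, 81760]
[period 3]
Births: 19772 × 0.172 = 3401
20–39: 4818 × 0.966 = 4654
40+: 19772 × 0.933 + 81760 × 0.447 = 18447 + 36547 = 54994
→ [3401, 4654, 54994]
Scenario A total after 3 periods: 63049
Scenario B projection —
[period 1]
Births: 119000 × 0.272 = 32368
20–39: 29000 × 0.966 = 28014
40+: 119000 × 0.933 + 30000 × 0.447 = 111027 + 13410 = 124437
→ [32368, 28014, 124437]
[period 2]
Births: 28014 × 0.272 = 7620
20–39: 32368 × 0.966 = 31267
40+: 28014 × 0.933 + 124437 × 0.447 = 26137 + 55623 = 81760
→ [7620, 31267, 81760]
[period 3]
Births: 31267 × 0.272 = 8505
20–39: 7620 × 0.966 = 7361
40+: 31267 × 0.933 + 81760 × 0.447 = 29172 + 36547 = 65719
→ [8505, 7361, 65719]
Scenario B total after 3 periods: 81585
Difference B − A = 81585 − 63049 = 18536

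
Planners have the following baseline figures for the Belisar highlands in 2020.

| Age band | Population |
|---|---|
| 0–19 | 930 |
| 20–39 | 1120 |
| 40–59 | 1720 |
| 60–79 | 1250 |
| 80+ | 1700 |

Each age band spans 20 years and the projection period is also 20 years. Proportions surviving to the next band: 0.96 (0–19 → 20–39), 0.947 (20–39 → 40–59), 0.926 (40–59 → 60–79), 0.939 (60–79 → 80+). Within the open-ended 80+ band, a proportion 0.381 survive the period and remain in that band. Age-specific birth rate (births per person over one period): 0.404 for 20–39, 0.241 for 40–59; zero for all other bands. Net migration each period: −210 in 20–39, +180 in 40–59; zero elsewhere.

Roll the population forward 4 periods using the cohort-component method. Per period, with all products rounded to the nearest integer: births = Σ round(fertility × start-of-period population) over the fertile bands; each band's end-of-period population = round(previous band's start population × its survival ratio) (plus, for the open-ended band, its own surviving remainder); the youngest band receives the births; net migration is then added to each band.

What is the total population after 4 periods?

3209

After projecting period 1:
Births: 1120 × 0.404 = 452 ; 1720 × 0.241 = 415 — total 867
20–39: 930 × 0.96 = 893
40–59: 1120 × 0.947 = 1061
60–79: 1720 × 0.926 = 1593
80+: 1250 × 0.939 + 1700 × 0.381 = 1174 + 648 = 1822
Net migration: 20–39 − 210 → 683; 40–59 + 180 → 1241
End of period: [867, 683, 1241, 1593, 1822]
After projecting period 2:
Births: 683 × 0.404 = 276 ; 1241 × 0.241 = 299 — total 575
20–39: 867 × 0.96 = 832
40–59: 683 × 0.947 = 647
60–79: 1241 × 0.926 = 1149
80+: 1593 × 0.939 + 1822 × 0.381 = 1496 + 694 = 2190
Net migration: 20–39 − 210 → 622; 40–59 + 180 → 827
End of period: [575, 622, 827, 1149, 2190]
After projecting period 3:
Births: 622 × 0.404 = 251 ; 827 × 0.241 = 199 — total 450
20–39: 575 × 0.96 = 552
40–59: 622 × 0.947 = 589
60–79: 827 × 0.926 = 766
80+: 1149 × 0.939 + 2190 × 0.381 = 1079 + 834 = 1913
Net migration: 20–39 − 210 → 342; 40–59 + 180 → 769
End of period: [450, 342, 769, 766, 1913]
After projecting period 4:
Births: 342 × 0.404 = 138 ; 769 × 0.241 = 185 — total 323
20–39: 450 × 0.96 = 432
40–59: 342 × 0.947 = 324
60–79: 769 × 0.926 = 712
80+: 766 × 0.939 + 1913 × 0.381 = 719 + 729 = 1448
Net migration: 20–39 − 210 → 222; 40–59 + 180 → 504
End of period: [323, 222, 504, 712, 1448]
Total after period 4: 323 + 222 + 504 + 712 + 1448 = 3209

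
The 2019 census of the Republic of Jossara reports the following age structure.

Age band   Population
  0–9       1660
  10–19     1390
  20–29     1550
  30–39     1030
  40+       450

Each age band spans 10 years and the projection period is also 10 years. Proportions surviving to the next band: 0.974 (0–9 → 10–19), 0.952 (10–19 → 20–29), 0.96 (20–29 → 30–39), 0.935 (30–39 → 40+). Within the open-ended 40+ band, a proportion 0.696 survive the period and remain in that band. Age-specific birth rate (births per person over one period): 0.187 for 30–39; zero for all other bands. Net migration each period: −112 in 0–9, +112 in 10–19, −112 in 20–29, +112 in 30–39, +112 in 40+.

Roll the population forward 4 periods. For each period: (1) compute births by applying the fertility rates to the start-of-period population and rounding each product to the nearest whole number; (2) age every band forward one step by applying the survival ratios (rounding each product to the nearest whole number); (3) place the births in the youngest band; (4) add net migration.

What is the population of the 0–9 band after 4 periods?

184

Period 1:
Births: 1030 × 0.187 = 193
10–19: 1660 × 0.974 = 1617
20–29: 1390 × 0.952 = 1323
30–39: 1550 × 0.96 = 1488
40+: 1030 × 0.935 + 450 × 0.696 = 963 + 313 = 1276
Net migration: 0–9 − 112 → 81; 10–19 + 112 → 1729; 20–29 − 112 → 1211; 30–39 + 112 → 1600; 40+ + 112 → 1388
End of period: [81, 1729, 1211, 1600, 1388]
Period 2:
Births: 1600 × 0.187 = 299
10–19: 81 × 0.974 = 79
20–29: 1729 × 0.952 = 1646
30–39: 1211 × 0.96 = 1163
40+: 1600 × 0.935 + 1388 × 0.696 = 1496 + 966 = 2462
Net migration: 0–9 − 112 → 187; 10–19 + 112 → 191; 20–29 − 112 → 1534; 30–39 + 112 → 1275; 40+ + 112 → 2574
End of period: [187, 191, 1534, 1275, 2574]
Period 3:
Births: 1275 × 0.187 = 238
10–19: 187 × 0.974 = 182
20–29: 191 × 0.952 = 182
30–39: 1534 × 0.96 = 1473
40+: 1275 × 0.935 + 2574 × 0.696 = 1192 + 1792 = 2984
Net migration: 0–9 − 112 → 126; 10–19 + 112 → 294; 20–29 − 112 → 70; 30–39 + 112 → 1585; 40+ + 112 → 3096
End of period: [126, 294, 70, 1585, 3096]
Period 4:
Births: 1585 × 0.187 = 296
10–19: 126 × 0.974 = 123
20–29: 294 × 0.952 = 280
30–39: 70 × 0.96 = 67
40+: 1585 × 0.935 + 3096 × 0.696 = 1482 + 2155 = 3637
Net migration: 0–9 − 112 → 184; 10–19 + 112 → 235; 20–29 − 112 → 168; 30–39 + 112 → 179; 40+ + 112 → 3749
End of period: [184, 235, 168, 179, 3749]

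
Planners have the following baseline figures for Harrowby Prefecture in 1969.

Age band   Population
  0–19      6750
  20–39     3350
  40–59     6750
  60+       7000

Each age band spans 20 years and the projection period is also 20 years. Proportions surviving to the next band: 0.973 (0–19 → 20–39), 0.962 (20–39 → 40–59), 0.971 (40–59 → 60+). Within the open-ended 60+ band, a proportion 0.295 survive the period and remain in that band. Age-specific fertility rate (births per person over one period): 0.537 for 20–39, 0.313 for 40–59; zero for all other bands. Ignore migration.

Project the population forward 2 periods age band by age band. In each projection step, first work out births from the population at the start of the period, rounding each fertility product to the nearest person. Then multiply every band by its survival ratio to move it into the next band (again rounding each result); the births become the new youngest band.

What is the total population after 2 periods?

— Period 1 —
Births: 3350 × 0.537 = 1799  |  6750 × 0.313 = 2113 ⇒ total 3912
20–39: 6750 × 0.973 = 6568
40–59: 3350 × 0.962 = 3223
60+: 6750 × 0.971 + 7000 × 0.295 = 6554 + 2065 = 8619
Population now: 0–19=3912, 20–39=6568, 40–59=3223, 60+=8619
— Period 2 —
Births: 6568 × 0.537 = 3527  |  3223 × 0.313 = 1009 ⇒ total 4536
20–39: 3912 × 0.973 = 3806
40–59: 6568 × 0.962 = 6318
60+: 3223 × 0.971 + 8619 × 0.295 = 3130 + 2543 = 5673
Population now: 0–19=4536, 20–39=3806, 40–59=6318, 60+=5673
Total after period 2: 4536 + 3806 + 6318 + 5673 = 20333

20333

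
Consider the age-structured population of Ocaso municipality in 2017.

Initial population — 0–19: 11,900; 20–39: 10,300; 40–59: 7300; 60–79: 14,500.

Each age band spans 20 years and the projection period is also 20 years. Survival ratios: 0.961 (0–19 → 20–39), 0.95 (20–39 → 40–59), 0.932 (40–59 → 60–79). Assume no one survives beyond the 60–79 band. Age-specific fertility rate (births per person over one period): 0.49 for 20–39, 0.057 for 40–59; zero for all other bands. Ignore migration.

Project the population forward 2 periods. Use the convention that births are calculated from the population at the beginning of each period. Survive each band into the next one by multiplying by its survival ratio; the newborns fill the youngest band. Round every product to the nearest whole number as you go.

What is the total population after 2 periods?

31396

After projecting period 1:
Births: 10300 * 0.49 = 5047  |  7300 * 0.057 = 416 → 5463
20–39: 11900 * 0.961 = 11436
40–59: 10300 * 0.95 = 9785
60–79: 7300 * 0.932 = 6804
Giving 5463 / 11436 / 9785 / 6804.
After projecting period 2:
Births: 11436 * 0.49 = 5604  |  9785 * 0.057 = 558 → 6162
20–39: 5463 * 0.961 = 5250
40–59: 11436 * 0.95 = 10864
60–79: 9785 * 0.932 = 9120
Giving 6162 / 5250 / 10864 / 9120.
Total after period 2: 6162 + 5250 + 10864 + 9120 = 31396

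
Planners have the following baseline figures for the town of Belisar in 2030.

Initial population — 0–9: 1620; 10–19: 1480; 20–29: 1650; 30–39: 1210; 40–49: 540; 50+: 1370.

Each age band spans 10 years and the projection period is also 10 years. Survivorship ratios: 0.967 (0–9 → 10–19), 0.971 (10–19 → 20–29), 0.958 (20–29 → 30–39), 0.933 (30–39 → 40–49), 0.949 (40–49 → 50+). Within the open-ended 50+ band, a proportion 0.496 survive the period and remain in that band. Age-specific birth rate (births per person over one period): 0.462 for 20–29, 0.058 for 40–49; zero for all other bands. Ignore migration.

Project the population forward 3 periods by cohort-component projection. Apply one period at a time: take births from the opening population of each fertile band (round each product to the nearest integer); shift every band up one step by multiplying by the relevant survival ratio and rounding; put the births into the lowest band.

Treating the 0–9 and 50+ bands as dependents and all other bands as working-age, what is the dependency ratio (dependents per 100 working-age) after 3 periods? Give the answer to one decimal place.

71.9

After projecting period 1:
Births: 1650 × 0.462 = 762 ; 540 × 0.058 = 31 — total 793
10–19: 1620 × 0.967 = 1567
20–29: 1480 × 0.971 = 1437
30–39: 1650 × 0.958 = 1581
40–49: 1210 × 0.933 = 1129
50+: 540 × 0.949 + 1370 × 0.496 = 512 + 680 = 1192
→ [793, 1567, 1437, 1581, 1129, 1192]
After projecting period 2:
Births: 1437 × 0.462 = 664 ; 1129 × 0.058 = 65 — total 729
10–19: 793 × 0.967 = 767
20–29: 1567 × 0.971 = 1522
30–39: 1437 × 0.958 = 1377
40–49: 1581 × 0.933 = 1475
50+: 1129 × 0.949 + 1192 × 0.496 = 1071 + 591 = 1662
→ [729, 767, 1522, 1377, 1475, 1662]
After projecting period 3:
Births: 1522 × 0.462 = 703 ; 1475 × 0.058 = 86 — total 789
10–19: 729 × 0.967 = 705
20–29: 767 × 0.971 = 745
30–39: 1522 × 0.958 = 1458
40–49: 1377 × 0.933 = 1285
50+: 1475 × 0.949 + 1662 × 0.496 = 1400 + 824 = 2224
→ [789, 705, 745, 1458, 1285, 2224]
Dependents (band 0–9 + band 50+) = 789 + 2224 = 3013; working-age = 4193; ratio = 3013/4193 × 100 = 71.9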